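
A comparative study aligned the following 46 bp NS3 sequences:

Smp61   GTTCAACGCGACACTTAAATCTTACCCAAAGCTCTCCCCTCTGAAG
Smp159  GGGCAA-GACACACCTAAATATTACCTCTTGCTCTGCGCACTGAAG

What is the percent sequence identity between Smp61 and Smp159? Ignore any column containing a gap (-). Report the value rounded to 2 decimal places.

71.11%

Excluding the 1 gap column leaves 45 comparable sites.
Mismatches occur at site 2 (T→G), site 3 (T→G), site 9 (C→A), site 10 (G→C), site 15 (T→C), site 21 (C→A), site 27 (C→T), site 28 (A→C), site 29 (A→T), site 30 (A→T), site 36 (C→G), site 38 (C→G), site 40 (T→A).
32 of the 45 comparable sites match, so the percent identity is 32/45 × 100 = 71.11%.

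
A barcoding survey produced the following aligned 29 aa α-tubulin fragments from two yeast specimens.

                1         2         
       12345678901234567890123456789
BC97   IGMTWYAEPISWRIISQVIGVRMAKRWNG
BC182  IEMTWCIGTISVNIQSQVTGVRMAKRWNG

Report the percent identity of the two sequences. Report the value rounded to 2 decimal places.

The sequences differ at positions 2 (G/E), 6 (Y/C), 7 (A/I), 8 (E/G), 9 (P/T), 12 (W/V), 13 (R/N), 15 (I/Q), 19 (I/T).
20 of the 29 sites match, so the percent identity is 20/29 × 100 = 68.97%.

68.97%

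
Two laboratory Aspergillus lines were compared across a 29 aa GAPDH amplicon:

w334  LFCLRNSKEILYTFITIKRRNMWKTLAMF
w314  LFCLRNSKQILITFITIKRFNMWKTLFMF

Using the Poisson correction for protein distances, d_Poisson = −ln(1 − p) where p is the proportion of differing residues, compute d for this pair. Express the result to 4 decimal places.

0.1484

The sequences differ at positions 9 (E/Q), 12 (Y/I), 20 (R/F), 27 (A/F).
p = 4/29 = 0.137931.
d = −ln(1 − 0.137931) = −ln(0.862069) = 0.1484.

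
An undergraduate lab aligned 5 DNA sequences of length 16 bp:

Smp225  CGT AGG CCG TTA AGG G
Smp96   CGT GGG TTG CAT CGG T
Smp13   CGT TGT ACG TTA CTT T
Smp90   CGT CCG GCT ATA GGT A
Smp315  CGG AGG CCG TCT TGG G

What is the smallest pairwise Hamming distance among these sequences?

4

Pairwise Hamming distances:
  Smp225 vs Smp96: 8
  Smp225 vs Smp13: 7
  Smp225 vs Smp90: 8
  Smp225 vs Smp315: 4
  Smp96 vs Smp13: 9
  Smp96 vs Smp90: 11
  Smp96 vs Smp315: 8
  Smp13 vs Smp90: 9
  Smp13 vs Smp315: 10
  Smp90 vs Smp315: 11
The smallest is 4, between Smp225 and Smp315.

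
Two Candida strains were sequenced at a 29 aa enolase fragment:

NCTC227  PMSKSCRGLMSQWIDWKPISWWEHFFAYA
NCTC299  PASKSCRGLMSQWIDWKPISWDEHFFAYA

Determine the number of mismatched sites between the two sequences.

2

The sequences differ at positions 2 (M/A), 22 (W/D).
That gives 2 mismatches out of 29 aligned sites, so the Hamming distance is 2.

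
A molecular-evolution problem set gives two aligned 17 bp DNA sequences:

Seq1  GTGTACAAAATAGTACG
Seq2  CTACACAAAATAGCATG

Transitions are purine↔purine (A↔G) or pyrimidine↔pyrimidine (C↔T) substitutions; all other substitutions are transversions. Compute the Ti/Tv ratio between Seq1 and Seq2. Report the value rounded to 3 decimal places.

Mismatches occur at site 1 (G↔C, transversion), site 3 (G↔A, transition), site 4 (T↔C, transition), site 14 (T↔C, transition), site 16 (C↔T, transition).
Of the 5 differences, 4 transitions and 1 transversion, so Ti/Tv = 4/1 = 4.000.

4.000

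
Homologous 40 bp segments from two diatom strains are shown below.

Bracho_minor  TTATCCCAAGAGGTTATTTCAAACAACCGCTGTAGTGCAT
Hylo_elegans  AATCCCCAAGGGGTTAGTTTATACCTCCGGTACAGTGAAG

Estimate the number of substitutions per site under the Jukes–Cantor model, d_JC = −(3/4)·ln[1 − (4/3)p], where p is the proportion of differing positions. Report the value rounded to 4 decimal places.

0.5199

Differing sites — 1:T/A; 2:T/A; 3:A/T; 4:T/C; 11:A/G; 17:T/G; 20:C/T; 22:A/T; 25:A/C; 26:A/T; 30:C/G; 32:G/A; 33:T/C; 38:C/A; 40:T/G.
p = 15/40 = 0.375000.
d = −0.75 · ln(1 − (4/3)·0.375000) = −0.75 · ln(0.500000) = −0.75 · (-0.693147) = 0.5199.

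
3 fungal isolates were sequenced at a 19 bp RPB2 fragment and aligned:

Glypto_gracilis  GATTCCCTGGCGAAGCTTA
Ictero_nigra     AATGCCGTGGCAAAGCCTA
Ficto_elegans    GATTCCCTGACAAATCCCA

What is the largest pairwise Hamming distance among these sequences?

6

Pairwise Hamming distances:
  Glypto_gracilis vs Ictero_nigra: 5
  Glypto_gracilis vs Ficto_elegans: 5
  Ictero_nigra vs Ficto_elegans: 6
The largest is 6, between Ictero_nigra and Ficto_elegans.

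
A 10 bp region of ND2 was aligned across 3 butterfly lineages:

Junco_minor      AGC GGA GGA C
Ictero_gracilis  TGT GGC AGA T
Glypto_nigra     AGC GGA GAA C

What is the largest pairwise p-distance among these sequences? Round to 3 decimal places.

Pairwise Hamming distances:
  Junco_minor vs Ictero_gracilis: 5
  Junco_minor vs Glypto_nigra: 1
  Ictero_gracilis vs Glypto_nigra: 6
The largest is 6 mismatches, between Ictero_gracilis and Glypto_nigra; p = 6/10 = 0.600.

0.600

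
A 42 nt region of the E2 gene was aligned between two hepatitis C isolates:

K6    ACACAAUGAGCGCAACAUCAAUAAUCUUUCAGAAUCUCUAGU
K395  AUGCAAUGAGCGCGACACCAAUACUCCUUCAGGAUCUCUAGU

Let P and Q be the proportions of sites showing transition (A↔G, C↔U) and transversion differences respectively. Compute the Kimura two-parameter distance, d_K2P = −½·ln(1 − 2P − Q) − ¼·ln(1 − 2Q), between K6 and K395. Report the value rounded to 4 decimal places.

Differing sites — 2:C/U (Ti); 3:A/G (Ti); 14:A/G (Ti); 18:U/C (Ti); 24:A/C (Tv); 27:U/C (Ti); 33:A/G (Ti).
Of the 7 differences, 6 transitions and 1 transversion over 42 sites: P = 6/42 = 0.142857, Q = 1/42 = 0.023810.
d = −0.5·ln(0.690476) − 0.25·ln(0.952380) = −0.5·(-0.370374) − 0.25·(-0.048791) = 0.1974.

0.1974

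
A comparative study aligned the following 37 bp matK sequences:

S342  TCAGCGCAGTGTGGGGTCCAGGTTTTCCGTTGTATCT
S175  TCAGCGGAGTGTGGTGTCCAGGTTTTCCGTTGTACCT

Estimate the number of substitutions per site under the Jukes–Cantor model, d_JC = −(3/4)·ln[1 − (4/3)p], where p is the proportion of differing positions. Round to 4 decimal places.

0.0858

Differing sites — 7:C/G; 15:G/T; 35:T/C.
p = 3/37 = 0.081081.
d = −0.75 · ln(1 − (4/3)·0.081081) = −0.75 · ln(0.891892) = −0.75 · (-0.114410) = 0.0858.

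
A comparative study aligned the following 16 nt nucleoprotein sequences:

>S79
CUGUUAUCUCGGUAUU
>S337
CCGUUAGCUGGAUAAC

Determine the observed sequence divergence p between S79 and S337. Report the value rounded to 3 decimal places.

Mismatches occur at site 2 (U↔C), site 7 (U↔G), site 10 (C↔G), site 12 (G↔A), site 15 (U↔A), site 16 (U↔C).
There are 6 differences over 16 sites, so p = 6/16 = 0.375.

0.375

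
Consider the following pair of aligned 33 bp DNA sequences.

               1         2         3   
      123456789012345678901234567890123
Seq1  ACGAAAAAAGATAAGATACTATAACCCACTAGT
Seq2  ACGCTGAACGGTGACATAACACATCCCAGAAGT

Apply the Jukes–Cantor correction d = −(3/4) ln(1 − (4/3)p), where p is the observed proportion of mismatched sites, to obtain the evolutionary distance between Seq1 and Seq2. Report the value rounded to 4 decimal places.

The sequences differ at positions 4 (A/C), 5 (A/T), 6 (A/G), 9 (A/C), 11 (A/G), 13 (A/G), 15 (G/C), 19 (C/A), 20 (T/C), 22 (T/C), 24 (A/T), 29 (C/G), 30 (T/A).
p = 13/33 = 0.393939.
d = −0.75 · ln(1 − (4/3)·0.393939) = −0.75 · ln(0.474748) = −0.75 · (-0.744971) = 0.5587.

0.5587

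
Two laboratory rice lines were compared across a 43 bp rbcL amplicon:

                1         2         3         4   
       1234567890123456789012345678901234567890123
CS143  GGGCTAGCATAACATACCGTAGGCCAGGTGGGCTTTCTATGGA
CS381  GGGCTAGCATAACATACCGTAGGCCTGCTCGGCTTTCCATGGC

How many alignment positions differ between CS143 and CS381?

5

Differing sites — 26:A/T; 28:G/C; 30:G/C; 38:T/C; 43:A/C.
That gives 5 mismatches out of 43 aligned sites, so the Hamming distance is 5.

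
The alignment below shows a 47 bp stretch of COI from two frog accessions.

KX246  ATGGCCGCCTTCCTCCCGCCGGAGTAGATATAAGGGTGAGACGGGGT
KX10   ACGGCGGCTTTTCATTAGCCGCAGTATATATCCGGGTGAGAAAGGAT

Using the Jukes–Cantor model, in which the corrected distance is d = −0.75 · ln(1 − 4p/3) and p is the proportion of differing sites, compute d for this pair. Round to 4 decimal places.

0.4157

The sequences differ at positions 2 (T/C), 6 (C/G), 9 (C/T), 12 (C/T), 14 (T/A), 15 (C/T), 16 (C/T), 17 (C/A), 22 (G/C), 27 (G/T), 32 (A/C), 33 (A/C), 42 (C/A), 43 (G/A), 46 (G/A).
p = 15/47 = 0.319149.
d = −0.75 · ln(1 − (4/3)·0.319149) = −0.75 · ln(0.574468) = −0.75 · (-0.554311) = 0.4157.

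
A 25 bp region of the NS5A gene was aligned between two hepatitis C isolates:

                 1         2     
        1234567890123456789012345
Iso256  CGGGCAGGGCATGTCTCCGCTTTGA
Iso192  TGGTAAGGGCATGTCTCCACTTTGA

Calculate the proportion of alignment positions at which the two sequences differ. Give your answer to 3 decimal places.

Mismatches occur at site 1 (C/T), site 4 (G/T), site 5 (C/A), site 19 (G/A).
There are 4 differences over 25 sites, so p = 4/25 = 0.160.

0.160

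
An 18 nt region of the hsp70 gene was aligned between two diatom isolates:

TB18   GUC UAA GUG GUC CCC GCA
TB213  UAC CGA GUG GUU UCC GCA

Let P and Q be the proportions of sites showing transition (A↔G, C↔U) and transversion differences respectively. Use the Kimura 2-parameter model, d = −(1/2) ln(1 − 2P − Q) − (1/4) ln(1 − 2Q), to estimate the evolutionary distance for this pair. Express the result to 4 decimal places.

The sequences differ at positions 1 (G/U, transversion), 2 (U/A, transversion), 4 (U/C, transition), 5 (A/G, transition), 12 (C/U, transition), 13 (C/U, transition).
Of the 6 differences, 4 transitions and 2 transversions over 18 sites: P = 4/18 = 0.222222, Q = 2/18 = 0.111111.
d = −0.5·ln(0.444445) − 0.25·ln(0.777778) = −0.5·(-0.810929) − 0.25·(-0.251314) = 0.4683.

0.4683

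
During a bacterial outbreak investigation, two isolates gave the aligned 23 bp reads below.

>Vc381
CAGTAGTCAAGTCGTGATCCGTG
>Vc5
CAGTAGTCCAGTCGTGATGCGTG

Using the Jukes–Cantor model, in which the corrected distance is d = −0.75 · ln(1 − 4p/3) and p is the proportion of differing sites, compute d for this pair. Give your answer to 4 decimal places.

Mismatches occur at site 9 (A↔C), site 19 (C↔G).
p = 2/23 = 0.086957.
d = −0.75 · ln(1 − (4/3)·0.086957) = −0.75 · ln(0.884057) = −0.75 · (-0.123234) = 0.0924.

0.0924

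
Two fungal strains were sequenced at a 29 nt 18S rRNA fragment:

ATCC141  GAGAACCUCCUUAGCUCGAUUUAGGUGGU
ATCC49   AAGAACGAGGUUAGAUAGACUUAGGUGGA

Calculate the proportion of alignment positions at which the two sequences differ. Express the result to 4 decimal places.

0.3103

The sequences differ at positions 1 (G/A), 7 (C/G), 8 (U/A), 9 (C/G), 10 (C/G), 15 (C/A), 17 (C/A), 20 (U/C), 29 (U/A).
There are 9 differences over 29 sites, so p = 9/29 = 0.3103.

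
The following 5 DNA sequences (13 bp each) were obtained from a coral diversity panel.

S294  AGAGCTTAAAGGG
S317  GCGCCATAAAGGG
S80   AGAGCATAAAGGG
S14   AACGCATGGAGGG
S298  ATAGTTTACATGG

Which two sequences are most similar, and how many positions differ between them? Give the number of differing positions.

Pairwise Hamming distances:
  S294 vs S317: 5
  S294 vs S80: 1
  S294 vs S14: 5
  S294 vs S298: 4
  S317 vs S80: 4
  S317 vs S14: 6
  S317 vs S298: 8
  S80 vs S14: 4
  S80 vs S298: 5
  S14 vs S298: 7
The smallest is 1, between S294 and S80.

1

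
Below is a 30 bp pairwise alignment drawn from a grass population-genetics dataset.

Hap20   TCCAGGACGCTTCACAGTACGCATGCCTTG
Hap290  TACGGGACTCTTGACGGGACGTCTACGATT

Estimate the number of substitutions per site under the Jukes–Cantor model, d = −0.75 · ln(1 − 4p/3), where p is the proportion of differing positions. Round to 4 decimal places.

0.5716

Mismatches occur at site 2 (C/A), site 4 (A/G), site 9 (G/T), site 13 (C/G), site 16 (A/G), site 18 (T/G), site 22 (C/T), site 23 (A/C), site 25 (G/A), site 27 (C/G), site 28 (T/A), site 30 (G/T).
p = 12/30 = 0.400000.
d = −0.75 · ln(1 − (4/3)·0.400000) = −0.75 · ln(0.466667) = −0.75 · (-0.762139) = 0.5716.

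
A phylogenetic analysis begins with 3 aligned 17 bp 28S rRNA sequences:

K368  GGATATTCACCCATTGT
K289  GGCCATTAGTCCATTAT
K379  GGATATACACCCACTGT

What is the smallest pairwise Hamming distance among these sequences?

2

Pairwise Hamming distances:
  K368 vs K289: 6
  K368 vs K379: 2
  K289 vs K379: 8
The smallest is 2, between K368 and K379.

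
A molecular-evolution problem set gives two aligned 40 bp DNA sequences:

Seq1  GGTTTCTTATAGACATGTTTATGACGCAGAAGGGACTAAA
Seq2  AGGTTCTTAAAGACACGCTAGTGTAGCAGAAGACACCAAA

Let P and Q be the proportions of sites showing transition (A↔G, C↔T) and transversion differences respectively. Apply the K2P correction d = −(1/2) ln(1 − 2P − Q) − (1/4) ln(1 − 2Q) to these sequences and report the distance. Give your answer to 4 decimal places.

Differing sites — 1:G/A (Ti); 3:T/G (Tv); 10:T/A (Tv); 16:T/C (Ti); 18:T/C (Ti); 20:T/A (Tv); 21:A/G (Ti); 24:A/T (Tv); 25:C/A (Tv); 33:G/A (Ti); 34:G/C (Tv); 37:T/C (Ti).
Of the 12 differences, 6 transitions and 6 transversions over 40 sites: P = 6/40 = 0.150000, Q = 6/40 = 0.150000.
d = −0.5·ln(0.550000) − 0.25·ln(0.700000) = −0.5·(-0.597837) − 0.25·(-0.356675) = 0.3881.

0.3881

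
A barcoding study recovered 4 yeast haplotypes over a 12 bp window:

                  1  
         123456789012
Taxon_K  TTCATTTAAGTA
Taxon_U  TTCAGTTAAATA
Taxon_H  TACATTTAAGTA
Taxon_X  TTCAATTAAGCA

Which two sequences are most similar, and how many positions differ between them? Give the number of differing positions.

Pairwise Hamming distances:
  Taxon_K vs Taxon_U: 2
  Taxon_K vs Taxon_H: 1
  Taxon_K vs Taxon_X: 2
  Taxon_U vs Taxon_H: 3
  Taxon_U vs Taxon_X: 3
  Taxon_H vs Taxon_X: 3
The smallest is 1, between Taxon_K and Taxon_H.

1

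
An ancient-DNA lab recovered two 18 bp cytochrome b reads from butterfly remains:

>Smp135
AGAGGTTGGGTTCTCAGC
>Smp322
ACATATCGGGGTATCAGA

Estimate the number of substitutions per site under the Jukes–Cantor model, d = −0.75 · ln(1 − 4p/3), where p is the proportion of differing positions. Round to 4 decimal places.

The sequences differ at positions 2 (G/C), 4 (G/T), 5 (G/A), 7 (T/C), 11 (T/G), 13 (C/A), 18 (C/A).
p = 7/18 = 0.388889.
d = −0.75 · ln(1 − (4/3)·0.388889) = −0.75 · ln(0.481481) = −0.75 · (-0.730889) = 0.5482.

0.5482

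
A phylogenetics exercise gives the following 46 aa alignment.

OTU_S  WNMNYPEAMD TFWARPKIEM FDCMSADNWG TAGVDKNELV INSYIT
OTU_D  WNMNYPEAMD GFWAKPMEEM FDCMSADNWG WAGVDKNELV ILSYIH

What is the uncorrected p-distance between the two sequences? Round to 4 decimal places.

Differing sites — 11:T/G; 15:R/K; 17:K/M; 18:I/E; 31:T/W; 42:N/L; 46:T/H.
There are 7 differences over 46 sites, so p = 7/46 = 0.1522.

0.1522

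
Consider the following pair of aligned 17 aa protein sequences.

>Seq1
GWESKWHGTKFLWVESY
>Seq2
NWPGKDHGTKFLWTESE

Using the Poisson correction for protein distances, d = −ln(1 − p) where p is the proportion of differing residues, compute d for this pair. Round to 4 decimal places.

The sequences differ at positions 1 (G/N), 3 (E/P), 4 (S/G), 6 (W/D), 14 (V/T), 17 (Y/E).
p = 6/17 = 0.352941.
d = −ln(1 − 0.352941) = −ln(0.647059) = 0.4353.

0.4353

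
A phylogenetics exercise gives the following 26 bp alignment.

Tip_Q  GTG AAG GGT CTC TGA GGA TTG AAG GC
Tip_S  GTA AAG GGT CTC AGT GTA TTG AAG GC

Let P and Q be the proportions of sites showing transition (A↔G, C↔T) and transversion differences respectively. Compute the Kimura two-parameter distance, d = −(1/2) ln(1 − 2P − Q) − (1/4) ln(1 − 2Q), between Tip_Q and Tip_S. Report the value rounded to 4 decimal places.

0.1724

Differing sites — 3:G/A (Ti); 13:T/A (Tv); 15:A/T (Tv); 17:G/T (Tv).
Of the 4 differences, 1 transition and 3 transversions over 26 sites: P = 1/26 = 0.038462, Q = 3/26 = 0.115385.
d = −0.5·ln(0.807691) − 0.25·ln(0.769230) = −0.5·(-0.213576) − 0.25·(-0.262365) = 0.1724.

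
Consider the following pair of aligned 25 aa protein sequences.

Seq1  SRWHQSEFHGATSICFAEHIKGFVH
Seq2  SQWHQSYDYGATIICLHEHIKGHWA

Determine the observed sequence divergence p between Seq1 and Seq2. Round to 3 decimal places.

Mismatches occur at site 2 (R/Q), site 7 (E/Y), site 8 (F/D), site 9 (H/Y), site 13 (S/I), site 16 (F/L), site 17 (A/H), site 23 (F/H), site 24 (V/W), site 25 (H/A).
There are 10 differences over 25 sites, so p = 10/25 = 0.400.

0.400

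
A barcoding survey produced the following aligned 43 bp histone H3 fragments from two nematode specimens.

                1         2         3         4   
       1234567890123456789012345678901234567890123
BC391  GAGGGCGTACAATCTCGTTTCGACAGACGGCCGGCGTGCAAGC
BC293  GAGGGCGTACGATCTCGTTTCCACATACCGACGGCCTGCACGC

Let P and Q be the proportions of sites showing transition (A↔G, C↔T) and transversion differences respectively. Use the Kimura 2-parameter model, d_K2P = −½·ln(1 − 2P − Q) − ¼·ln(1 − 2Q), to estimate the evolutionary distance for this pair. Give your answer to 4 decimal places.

The sequences differ at positions 11 (A/G, transition), 22 (G/C, transversion), 26 (G/T, transversion), 29 (G/C, transversion), 31 (C/A, transversion), 36 (G/C, transversion), 41 (A/C, transversion).
Of the 7 differences, 1 transition and 6 transversions over 43 sites: P = 1/43 = 0.023256, Q = 6/43 = 0.139535.
d = −0.5·ln(0.813953) − 0.25·ln(0.720930) = −0.5·(-0.205853) − 0.25·(-0.327213) = 0.1847.

0.1847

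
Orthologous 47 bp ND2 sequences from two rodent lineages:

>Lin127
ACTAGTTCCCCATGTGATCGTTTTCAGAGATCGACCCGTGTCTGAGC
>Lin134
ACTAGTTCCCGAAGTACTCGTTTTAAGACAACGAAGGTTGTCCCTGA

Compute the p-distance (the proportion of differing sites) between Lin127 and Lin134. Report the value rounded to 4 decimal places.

0.3191

The sequences differ at positions 11 (C/G), 13 (T/A), 16 (G/A), 17 (A/C), 25 (C/A), 29 (G/C), 31 (T/A), 35 (C/A), 36 (C/G), 37 (C/G), 38 (G/T), 43 (T/C), 44 (G/C), 45 (A/T), 47 (C/A).
There are 15 differences over 47 sites, so p = 15/47 = 0.3191.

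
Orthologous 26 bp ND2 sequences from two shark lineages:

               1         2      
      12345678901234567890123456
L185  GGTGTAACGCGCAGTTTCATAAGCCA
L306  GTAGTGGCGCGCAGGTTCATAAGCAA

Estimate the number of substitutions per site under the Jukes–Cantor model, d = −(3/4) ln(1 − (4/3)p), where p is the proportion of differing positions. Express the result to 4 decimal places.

0.2758

Differing sites — 2:G/T; 3:T/A; 6:A/G; 7:A/G; 15:T/G; 25:C/A.
p = 6/26 = 0.230769.
d = −0.75 · ln(1 − (4/3)·0.230769) = −0.75 · ln(0.692308) = −0.75 · (-0.367724) = 0.2758.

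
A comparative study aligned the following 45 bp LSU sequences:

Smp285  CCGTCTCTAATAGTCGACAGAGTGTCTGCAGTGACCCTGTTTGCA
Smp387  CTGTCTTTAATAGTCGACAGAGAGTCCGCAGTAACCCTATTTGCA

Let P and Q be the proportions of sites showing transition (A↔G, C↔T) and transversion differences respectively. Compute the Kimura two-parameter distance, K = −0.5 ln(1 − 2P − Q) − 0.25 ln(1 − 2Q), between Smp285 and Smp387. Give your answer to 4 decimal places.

The sequences differ at positions 2 (C/T, transition), 7 (C/T, transition), 23 (T/A, transversion), 27 (T/C, transition), 33 (G/A, transition), 39 (G/A, transition).
Of the 6 differences, 5 transitions and 1 transversion over 45 sites: P = 5/45 = 0.111111, Q = 1/45 = 0.022222.
d = −0.5·ln(0.755556) − 0.25·ln(0.955556) = −0.5·(-0.280301) − 0.25·(-0.045462) = 0.1515.

0.1515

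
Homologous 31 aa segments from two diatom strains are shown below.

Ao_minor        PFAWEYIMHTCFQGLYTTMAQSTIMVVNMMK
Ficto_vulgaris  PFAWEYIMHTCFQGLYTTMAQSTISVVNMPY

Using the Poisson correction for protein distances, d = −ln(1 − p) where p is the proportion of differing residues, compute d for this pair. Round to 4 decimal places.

Mismatches occur at site 25 (M/S), site 30 (M/P), site 31 (K/Y).
p = 3/31 = 0.096774.
d = −ln(1 − 0.096774) = −ln(0.903226) = 0.1018.

0.1018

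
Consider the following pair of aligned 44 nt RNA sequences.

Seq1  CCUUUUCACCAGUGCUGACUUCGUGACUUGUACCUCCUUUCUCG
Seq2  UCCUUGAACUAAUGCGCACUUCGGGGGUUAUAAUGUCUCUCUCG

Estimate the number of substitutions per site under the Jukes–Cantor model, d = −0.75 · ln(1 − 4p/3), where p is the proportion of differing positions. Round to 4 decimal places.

0.5429

Mismatches occur at site 1 (C/U), site 3 (U/C), site 6 (U/G), site 7 (C/A), site 10 (C/U), site 12 (G/A), site 16 (U/G), site 17 (G/C), site 24 (U/G), site 26 (A/G), site 27 (C/G), site 30 (G/A), site 33 (C/A), site 34 (C/U), site 35 (U/G), site 36 (C/U), site 39 (U/C).
p = 17/44 = 0.386364.
d = −0.75 · ln(1 − (4/3)·0.386364) = −0.75 · ln(0.484848) = −0.75 · (-0.723920) = 0.5429.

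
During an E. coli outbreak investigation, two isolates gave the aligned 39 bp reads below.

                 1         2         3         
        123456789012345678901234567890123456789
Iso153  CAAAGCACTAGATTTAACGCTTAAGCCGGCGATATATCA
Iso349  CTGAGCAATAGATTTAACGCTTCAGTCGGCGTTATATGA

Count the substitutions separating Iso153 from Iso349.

7

Mismatches occur at site 2 (A↔T), site 3 (A↔G), site 8 (C↔A), site 23 (A↔C), site 26 (C↔T), site 32 (A↔T), site 38 (C↔G).
That gives 7 mismatches out of 39 aligned sites, so the Hamming distance is 7.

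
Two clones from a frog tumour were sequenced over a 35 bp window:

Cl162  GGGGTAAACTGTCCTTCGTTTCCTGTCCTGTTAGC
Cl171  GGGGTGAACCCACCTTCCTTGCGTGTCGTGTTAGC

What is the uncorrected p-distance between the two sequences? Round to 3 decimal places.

Differing sites — 6:A/G; 10:T/C; 11:G/C; 12:T/A; 18:G/C; 21:T/G; 23:C/G; 28:C/G.
There are 8 differences over 35 sites, so p = 8/35 = 0.229.

0.229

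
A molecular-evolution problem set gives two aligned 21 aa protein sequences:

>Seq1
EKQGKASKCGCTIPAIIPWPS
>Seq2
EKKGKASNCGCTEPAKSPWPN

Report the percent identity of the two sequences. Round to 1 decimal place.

71.4%

Mismatches occur at site 3 (Q→K), site 8 (K→N), site 13 (I→E), site 16 (I→K), site 17 (I→S), site 21 (S→N).
15 of the 21 sites match, so the percent identity is 15/21 × 100 = 71.4%.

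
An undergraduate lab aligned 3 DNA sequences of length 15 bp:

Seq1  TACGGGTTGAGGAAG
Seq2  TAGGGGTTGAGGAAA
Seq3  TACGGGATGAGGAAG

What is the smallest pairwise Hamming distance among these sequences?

Pairwise Hamming distances:
  Seq1 vs Seq2: 2
  Seq1 vs Seq3: 1
  Seq2 vs Seq3: 3
The smallest is 1, between Seq1 and Seq3.

1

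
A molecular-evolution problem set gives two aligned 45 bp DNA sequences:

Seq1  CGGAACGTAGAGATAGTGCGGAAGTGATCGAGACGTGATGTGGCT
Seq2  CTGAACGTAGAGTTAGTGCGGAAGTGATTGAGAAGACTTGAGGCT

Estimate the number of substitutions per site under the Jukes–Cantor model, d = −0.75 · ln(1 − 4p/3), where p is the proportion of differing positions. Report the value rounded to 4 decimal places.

Mismatches occur at site 2 (G↔T), site 13 (A↔T), site 29 (C↔T), site 34 (C↔A), site 36 (T↔A), site 37 (G↔C), site 38 (A↔T), site 41 (T↔A).
p = 8/45 = 0.177778.
d = −0.75 · ln(1 − (4/3)·0.177778) = −0.75 · ln(0.762963) = −0.75 · (-0.270546) = 0.2029.

0.2029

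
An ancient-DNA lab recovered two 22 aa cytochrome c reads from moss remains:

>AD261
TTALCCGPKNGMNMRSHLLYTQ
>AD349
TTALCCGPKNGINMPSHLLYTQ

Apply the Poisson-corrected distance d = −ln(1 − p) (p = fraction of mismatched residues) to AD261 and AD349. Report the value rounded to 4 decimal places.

Differing sites — 12:M/I; 15:R/P.
p = 2/22 = 0.090909.
d = −ln(1 − 0.090909) = −ln(0.909091) = 0.0953.

0.0953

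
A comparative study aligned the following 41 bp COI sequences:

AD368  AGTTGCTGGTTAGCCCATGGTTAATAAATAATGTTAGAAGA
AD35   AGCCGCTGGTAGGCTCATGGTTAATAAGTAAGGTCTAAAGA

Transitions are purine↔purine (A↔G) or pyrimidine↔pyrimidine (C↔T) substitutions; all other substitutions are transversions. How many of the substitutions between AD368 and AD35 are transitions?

7

The sequences differ at positions 3 (T/C, transition), 4 (T/C, transition), 11 (T/A, transversion), 12 (A/G, transition), 15 (C/T, transition), 28 (A/G, transition), 32 (T/G, transversion), 35 (T/C, transition), 36 (A/T, transversion), 37 (G/A, transition).
Of the 10 differences, 7 transitions and 3 transversions, so the answer is 7.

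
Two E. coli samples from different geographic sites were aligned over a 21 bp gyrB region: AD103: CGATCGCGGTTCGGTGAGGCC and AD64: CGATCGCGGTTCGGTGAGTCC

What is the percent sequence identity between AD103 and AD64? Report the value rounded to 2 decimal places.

The sequences differ at position 19 (G/T).
20 of the 21 sites match, so the percent identity is 20/21 × 100 = 95.24%.

95.24%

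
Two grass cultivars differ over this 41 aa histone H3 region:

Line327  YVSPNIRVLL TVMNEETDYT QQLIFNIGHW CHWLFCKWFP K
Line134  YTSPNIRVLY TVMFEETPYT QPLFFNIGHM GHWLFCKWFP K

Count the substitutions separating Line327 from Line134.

8

The sequences differ at positions 2 (V/T), 10 (L/Y), 14 (N/F), 18 (D/P), 22 (Q/P), 24 (I/F), 30 (W/M), 31 (C/G).
That gives 8 mismatches out of 41 aligned sites, so the Hamming distance is 8.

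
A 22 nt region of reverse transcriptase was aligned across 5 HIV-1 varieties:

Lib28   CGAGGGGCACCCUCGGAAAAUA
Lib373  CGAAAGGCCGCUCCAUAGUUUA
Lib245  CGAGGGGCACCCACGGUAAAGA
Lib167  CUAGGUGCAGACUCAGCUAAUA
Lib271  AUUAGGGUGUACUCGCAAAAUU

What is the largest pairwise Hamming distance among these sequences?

Pairwise Hamming distances:
  Lib28 vs Lib373: 11
  Lib28 vs Lib245: 3
  Lib28 vs Lib167: 7
  Lib28 vs Lib271: 10
  Lib373 vs Lib245: 13
  Lib373 vs Lib167: 13
  Lib373 vs Lib271: 16
  Lib245 vs Lib167: 9
  Lib245 vs Lib271: 13
  Lib167 vs Lib271: 12
The largest is 16, between Lib373 and Lib271.

16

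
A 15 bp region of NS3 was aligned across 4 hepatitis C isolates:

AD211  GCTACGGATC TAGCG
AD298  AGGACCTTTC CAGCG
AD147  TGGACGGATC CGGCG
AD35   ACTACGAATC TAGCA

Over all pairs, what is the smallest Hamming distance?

Pairwise Hamming distances:
  AD211 vs AD298: 7
  AD211 vs AD147: 5
  AD211 vs AD35: 3
  AD298 vs AD147: 5
  AD298 vs AD35: 7
  AD147 vs AD35: 7
The smallest is 3, between AD211 and AD35.

3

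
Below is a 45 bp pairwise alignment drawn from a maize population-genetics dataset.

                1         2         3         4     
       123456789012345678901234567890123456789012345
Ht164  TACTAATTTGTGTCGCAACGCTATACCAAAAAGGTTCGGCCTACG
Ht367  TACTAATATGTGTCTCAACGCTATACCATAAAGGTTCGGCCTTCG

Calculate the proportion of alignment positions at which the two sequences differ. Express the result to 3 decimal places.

Mismatches occur at site 8 (T/A), site 15 (G/T), site 29 (A/T), site 43 (A/T).
There are 4 differences over 45 sites, so p = 4/45 = 0.089.

0.089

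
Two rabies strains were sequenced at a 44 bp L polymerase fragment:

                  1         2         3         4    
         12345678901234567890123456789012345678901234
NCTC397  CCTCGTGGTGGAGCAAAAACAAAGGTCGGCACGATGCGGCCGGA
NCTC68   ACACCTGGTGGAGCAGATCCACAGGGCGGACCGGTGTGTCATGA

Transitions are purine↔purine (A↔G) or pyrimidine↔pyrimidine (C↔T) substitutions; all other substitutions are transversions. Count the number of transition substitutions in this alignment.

Mismatches occur at site 1 (C→A, transversion), site 3 (T→A, transversion), site 5 (G→C, transversion), site 16 (A→G, transition), site 18 (A→T, transversion), site 19 (A→C, transversion), site 22 (A→C, transversion), site 26 (T→G, transversion), site 30 (C→A, transversion), site 31 (A→C, transversion), site 34 (A→G, transition), site 37 (C→T, transition), site 39 (G→T, transversion), site 41 (C→A, transversion), site 42 (G→T, transversion).
Of the 15 differences, 3 transitions and 12 transversions, so the answer is 3.

3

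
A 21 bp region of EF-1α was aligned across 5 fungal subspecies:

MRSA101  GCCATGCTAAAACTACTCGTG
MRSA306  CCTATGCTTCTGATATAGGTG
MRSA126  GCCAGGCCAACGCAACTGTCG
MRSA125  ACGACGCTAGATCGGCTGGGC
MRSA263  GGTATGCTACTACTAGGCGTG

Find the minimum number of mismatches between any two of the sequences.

6

Pairwise Hamming distances:
  MRSA101 vs MRSA306: 10
  MRSA101 vs MRSA126: 8
  MRSA101 vs MRSA125: 10
  MRSA101 vs MRSA263: 6
  MRSA306 vs MRSA126: 13
  MRSA306 vs MRSA125: 14
  MRSA306 vs MRSA263: 8
  MRSA126 vs MRSA125: 12
  MRSA126 vs MRSA263: 13
  MRSA125 vs MRSA263: 14
The smallest is 6, between MRSA101 and MRSA263.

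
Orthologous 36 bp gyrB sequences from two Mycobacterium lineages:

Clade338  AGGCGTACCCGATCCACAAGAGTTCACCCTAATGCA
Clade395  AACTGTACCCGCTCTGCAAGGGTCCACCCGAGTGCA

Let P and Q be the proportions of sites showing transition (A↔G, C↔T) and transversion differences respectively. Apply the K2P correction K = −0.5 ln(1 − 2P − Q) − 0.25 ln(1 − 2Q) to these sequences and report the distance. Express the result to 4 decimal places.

0.3651

Mismatches occur at site 2 (G/A, transition), site 3 (G/C, transversion), site 4 (C/T, transition), site 12 (A/C, transversion), site 15 (C/T, transition), site 16 (A/G, transition), site 21 (A/G, transition), site 24 (T/C, transition), site 30 (T/G, transversion), site 32 (A/G, transition).
Of the 10 differences, 7 transitions and 3 transversions over 36 sites: P = 7/36 = 0.194444, Q = 3/36 = 0.083333.
d = −0.5·ln(0.527779) − 0.25·ln(0.833334) = −0.5·(-0.639078) − 0.25·(-0.182321) = 0.3651.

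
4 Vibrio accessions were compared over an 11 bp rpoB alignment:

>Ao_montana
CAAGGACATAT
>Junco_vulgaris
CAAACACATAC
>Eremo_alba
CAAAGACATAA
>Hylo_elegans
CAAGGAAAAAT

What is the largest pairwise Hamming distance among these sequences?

5

Pairwise Hamming distances:
  Ao_montana vs Junco_vulgaris: 3
  Ao_montana vs Eremo_alba: 2
  Ao_montana vs Hylo_elegans: 2
  Junco_vulgaris vs Eremo_alba: 2
  Junco_vulgaris vs Hylo_elegans: 5
  Eremo_alba vs Hylo_elegans: 4
The largest is 5, between Junco_vulgaris and Hylo_elegans.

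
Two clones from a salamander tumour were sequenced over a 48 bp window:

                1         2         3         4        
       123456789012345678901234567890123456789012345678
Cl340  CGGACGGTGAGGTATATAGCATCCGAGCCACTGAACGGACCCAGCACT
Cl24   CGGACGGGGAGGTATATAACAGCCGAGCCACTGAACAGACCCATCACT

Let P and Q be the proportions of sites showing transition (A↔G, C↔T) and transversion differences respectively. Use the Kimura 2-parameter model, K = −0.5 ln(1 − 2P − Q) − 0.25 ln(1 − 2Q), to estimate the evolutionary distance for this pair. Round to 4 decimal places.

Differing sites — 8:T/G (Tv); 19:G/A (Ti); 22:T/G (Tv); 37:G/A (Ti); 44:G/T (Tv).
Of the 5 differences, 2 transitions and 3 transversions over 48 sites: P = 2/48 = 0.041667, Q = 3/48 = 0.062500.
d = −0.5·ln(0.854166) − 0.25·ln(0.875000) = −0.5·(-0.157630) − 0.25·(-0.133531) = 0.1122.

0.1122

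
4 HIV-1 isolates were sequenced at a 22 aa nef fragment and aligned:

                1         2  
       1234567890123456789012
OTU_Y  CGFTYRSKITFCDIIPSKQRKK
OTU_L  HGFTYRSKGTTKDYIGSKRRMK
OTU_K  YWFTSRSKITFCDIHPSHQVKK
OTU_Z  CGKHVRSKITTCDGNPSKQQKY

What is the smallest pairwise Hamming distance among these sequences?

6

Pairwise Hamming distances:
  OTU_Y vs OTU_L: 8
  OTU_Y vs OTU_K: 6
  OTU_Y vs OTU_Z: 8
  OTU_L vs OTU_K: 13
  OTU_L vs OTU_Z: 13
  OTU_K vs OTU_Z: 11
The smallest is 6, between OTU_Y and OTU_K.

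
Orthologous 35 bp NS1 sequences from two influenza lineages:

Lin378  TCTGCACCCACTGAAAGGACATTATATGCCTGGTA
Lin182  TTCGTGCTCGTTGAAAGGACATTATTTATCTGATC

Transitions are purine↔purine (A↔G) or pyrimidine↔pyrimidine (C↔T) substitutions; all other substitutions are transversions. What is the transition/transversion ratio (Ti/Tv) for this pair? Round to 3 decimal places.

5.000

Mismatches occur at site 2 (C↔T, transition), site 3 (T↔C, transition), site 5 (C↔T, transition), site 6 (A↔G, transition), site 8 (C↔T, transition), site 10 (A↔G, transition), site 11 (C↔T, transition), site 26 (A↔T, transversion), site 28 (G↔A, transition), site 29 (C↔T, transition), site 33 (G↔A, transition), site 35 (A↔C, transversion).
Of the 12 differences, 10 transitions and 2 transversions, so Ti/Tv = 10/2 = 5.000.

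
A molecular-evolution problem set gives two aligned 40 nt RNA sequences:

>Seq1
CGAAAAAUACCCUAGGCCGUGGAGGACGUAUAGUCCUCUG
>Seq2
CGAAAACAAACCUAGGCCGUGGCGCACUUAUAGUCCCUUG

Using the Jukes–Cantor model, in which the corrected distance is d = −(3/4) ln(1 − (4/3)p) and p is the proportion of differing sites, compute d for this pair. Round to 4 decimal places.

Mismatches occur at site 7 (A↔C), site 8 (U↔A), site 10 (C↔A), site 23 (A↔C), site 25 (G↔C), site 28 (G↔U), site 37 (U↔C), site 38 (C↔U).
p = 8/40 = 0.200000.
d = −0.75 · ln(1 − (4/3)·0.200000) = −0.75 · ln(0.733333) = −0.75 · (-0.310155) = 0.2326.

0.2326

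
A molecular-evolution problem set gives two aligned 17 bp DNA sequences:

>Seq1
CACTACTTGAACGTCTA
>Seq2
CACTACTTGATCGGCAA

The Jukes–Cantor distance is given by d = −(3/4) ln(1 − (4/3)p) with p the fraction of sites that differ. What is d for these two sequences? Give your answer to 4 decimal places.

0.2012

The sequences differ at positions 11 (A/T), 14 (T/G), 16 (T/A).
p = 3/17 = 0.176471.
d = −0.75 · ln(1 − (4/3)·0.176471) = −0.75 · ln(0.764705) = −0.75 · (-0.268265) = 0.2012.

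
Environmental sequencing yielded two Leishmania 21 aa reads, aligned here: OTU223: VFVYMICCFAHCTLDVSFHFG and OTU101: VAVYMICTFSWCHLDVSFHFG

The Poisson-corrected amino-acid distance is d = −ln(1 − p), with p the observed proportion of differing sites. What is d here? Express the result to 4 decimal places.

The sequences differ at positions 2 (F/A), 8 (C/T), 10 (A/S), 11 (H/W), 13 (T/H).
p = 5/21 = 0.238095.
d = −ln(1 − 0.238095) = −ln(0.761905) = 0.2719.

0.2719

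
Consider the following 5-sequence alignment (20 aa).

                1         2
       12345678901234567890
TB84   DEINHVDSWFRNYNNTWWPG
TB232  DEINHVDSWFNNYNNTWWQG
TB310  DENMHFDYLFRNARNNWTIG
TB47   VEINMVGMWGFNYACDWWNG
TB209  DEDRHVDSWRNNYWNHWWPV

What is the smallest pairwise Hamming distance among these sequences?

2

Pairwise Hamming distances:
  TB84 vs TB232: 2
  TB84 vs TB310: 10
  TB84 vs TB47: 10
  TB84 vs TB209: 7
  TB232 vs TB310: 11
  TB232 vs TB47: 10
  TB232 vs TB209: 7
  TB310 vs TB47: 16
  TB310 vs TB209: 13
  TB47 vs TB209: 13
The smallest is 2, between TB84 and TB232.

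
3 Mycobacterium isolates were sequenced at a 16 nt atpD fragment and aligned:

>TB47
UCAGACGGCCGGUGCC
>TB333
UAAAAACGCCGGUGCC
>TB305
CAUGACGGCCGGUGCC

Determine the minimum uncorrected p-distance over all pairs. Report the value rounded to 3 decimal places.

0.188

Pairwise Hamming distances:
  TB47 vs TB333: 4
  TB47 vs TB305: 3
  TB333 vs TB305: 5
The smallest is 3 mismatches, between TB47 and TB305; p = 3/16 = 0.188.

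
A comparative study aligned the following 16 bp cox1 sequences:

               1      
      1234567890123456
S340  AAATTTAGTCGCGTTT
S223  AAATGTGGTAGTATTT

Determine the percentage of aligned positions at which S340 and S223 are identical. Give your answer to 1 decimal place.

Mismatches occur at site 5 (T/G), site 7 (A/G), site 10 (C/A), site 12 (C/T), site 13 (G/A).
11 of the 16 sites match, so the percent identity is 11/16 × 100 = 68.8%.

68.8%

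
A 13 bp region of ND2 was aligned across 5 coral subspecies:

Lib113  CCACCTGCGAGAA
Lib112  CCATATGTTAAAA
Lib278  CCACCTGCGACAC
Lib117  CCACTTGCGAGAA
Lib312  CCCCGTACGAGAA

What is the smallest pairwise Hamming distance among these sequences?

Pairwise Hamming distances:
  Lib113 vs Lib112: 5
  Lib113 vs Lib278: 2
  Lib113 vs Lib117: 1
  Lib113 vs Lib312: 3
  Lib112 vs Lib278: 6
  Lib112 vs Lib117: 5
  Lib112 vs Lib312: 7
  Lib278 vs Lib117: 3
  Lib278 vs Lib312: 5
  Lib117 vs Lib312: 3
The smallest is 1, between Lib113 and Lib117.

1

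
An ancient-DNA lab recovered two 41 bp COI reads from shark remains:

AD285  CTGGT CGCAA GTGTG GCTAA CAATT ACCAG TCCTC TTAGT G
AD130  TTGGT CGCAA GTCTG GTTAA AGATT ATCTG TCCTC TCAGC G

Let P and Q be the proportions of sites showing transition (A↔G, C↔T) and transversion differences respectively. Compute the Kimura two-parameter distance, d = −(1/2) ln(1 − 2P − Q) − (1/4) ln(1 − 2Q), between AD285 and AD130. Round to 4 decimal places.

Differing sites — 1:C/T (Ti); 13:G/C (Tv); 17:C/T (Ti); 21:C/A (Tv); 22:A/G (Ti); 27:C/T (Ti); 29:A/T (Tv); 37:T/C (Ti); 40:T/C (Ti).
Of the 9 differences, 6 transitions and 3 transversions over 41 sites: P = 6/41 = 0.146341, Q = 3/41 = 0.073171.
d = −0.5·ln(0.634147) − 0.25·ln(0.853658) = −0.5·(-0.455474) − 0.25·(-0.158225) = 0.2673.

0.2673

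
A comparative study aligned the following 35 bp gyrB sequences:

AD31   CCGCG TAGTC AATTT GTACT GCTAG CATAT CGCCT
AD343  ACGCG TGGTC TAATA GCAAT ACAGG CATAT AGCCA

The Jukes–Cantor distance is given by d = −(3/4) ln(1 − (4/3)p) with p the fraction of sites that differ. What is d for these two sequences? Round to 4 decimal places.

The sequences differ at positions 1 (C/A), 7 (A/G), 11 (A/T), 13 (T/A), 15 (T/A), 17 (T/C), 19 (C/A), 21 (G/A), 23 (T/A), 24 (A/G), 31 (C/A), 35 (T/A).
p = 12/35 = 0.342857.
d = −0.75 · ln(1 − (4/3)·0.342857) = −0.75 · ln(0.542857) = −0.75 · (-0.610909) = 0.4582.

0.4582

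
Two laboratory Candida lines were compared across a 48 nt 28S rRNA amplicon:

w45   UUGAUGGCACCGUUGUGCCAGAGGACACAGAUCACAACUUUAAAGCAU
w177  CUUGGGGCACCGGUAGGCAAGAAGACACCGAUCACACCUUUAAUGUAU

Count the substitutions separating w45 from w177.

The sequences differ at positions 1 (U/C), 3 (G/U), 4 (A/G), 5 (U/G), 13 (U/G), 15 (G/A), 16 (U/G), 19 (C/A), 23 (G/A), 29 (A/C), 37 (A/C), 44 (A/U), 46 (C/U).
That gives 13 mismatches out of 48 aligned sites, so the Hamming distance is 13.

13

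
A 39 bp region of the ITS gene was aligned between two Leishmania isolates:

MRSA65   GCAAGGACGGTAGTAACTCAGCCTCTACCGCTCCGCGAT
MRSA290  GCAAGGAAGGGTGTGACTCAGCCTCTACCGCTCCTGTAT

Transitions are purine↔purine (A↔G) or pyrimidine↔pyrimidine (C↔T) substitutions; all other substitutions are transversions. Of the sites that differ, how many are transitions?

1

The sequences differ at positions 8 (C/A, transversion), 11 (T/G, transversion), 12 (A/T, transversion), 15 (A/G, transition), 35 (G/T, transversion), 36 (C/G, transversion), 37 (G/T, transversion).
Of the 7 differences, 1 transition and 6 transversions, so the answer is 1.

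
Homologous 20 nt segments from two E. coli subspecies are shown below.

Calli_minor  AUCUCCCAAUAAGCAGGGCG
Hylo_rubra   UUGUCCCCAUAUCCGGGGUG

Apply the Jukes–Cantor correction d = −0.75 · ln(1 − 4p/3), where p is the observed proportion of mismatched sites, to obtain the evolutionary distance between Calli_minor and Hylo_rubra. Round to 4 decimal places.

0.4715

The sequences differ at positions 1 (A/U), 3 (C/G), 8 (A/C), 12 (A/U), 13 (G/C), 15 (A/G), 19 (C/U).
p = 7/20 = 0.350000.
d = −0.75 · ln(1 − (4/3)·0.350000) = −0.75 · ln(0.533333) = −0.75 · (-0.628609) = 0.4715.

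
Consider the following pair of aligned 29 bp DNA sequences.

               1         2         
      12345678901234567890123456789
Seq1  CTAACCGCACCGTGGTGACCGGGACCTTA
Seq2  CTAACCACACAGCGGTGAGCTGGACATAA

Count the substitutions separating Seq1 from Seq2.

Mismatches occur at site 7 (G→A), site 11 (C→A), site 13 (T→C), site 19 (C→G), site 21 (G→T), site 26 (C→A), site 28 (T→A).
That gives 7 mismatches out of 29 aligned sites, so the Hamming distance is 7.

7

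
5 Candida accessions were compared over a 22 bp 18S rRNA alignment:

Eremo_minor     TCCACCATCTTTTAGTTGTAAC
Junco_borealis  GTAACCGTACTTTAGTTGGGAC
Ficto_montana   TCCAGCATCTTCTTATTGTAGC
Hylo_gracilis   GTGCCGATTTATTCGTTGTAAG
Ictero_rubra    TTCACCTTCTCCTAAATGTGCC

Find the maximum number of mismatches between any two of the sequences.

14

Pairwise Hamming distances:
  Eremo_minor vs Junco_borealis: 8
  Eremo_minor vs Ficto_montana: 5
  Eremo_minor vs Hylo_gracilis: 9
  Eremo_minor vs Ictero_rubra: 8
  Junco_borealis vs Ficto_montana: 13
  Junco_borealis vs Hylo_gracilis: 11
  Junco_borealis vs Ictero_rubra: 11
  Ficto_montana vs Hylo_gracilis: 13
  Ficto_montana vs Ictero_rubra: 8
  Hylo_gracilis vs Ictero_rubra: 14
The largest is 14, between Hylo_gracilis and Ictero_rubra.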